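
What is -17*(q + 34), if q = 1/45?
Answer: -26027/45 ≈ -578.38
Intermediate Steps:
q = 1/45 ≈ 0.022222
-17*(q + 34) = -17*(1/45 + 34) = -17*1531/45 = -26027/45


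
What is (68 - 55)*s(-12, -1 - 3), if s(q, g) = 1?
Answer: 13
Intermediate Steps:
(68 - 55)*s(-12, -1 - 3) = (68 - 55)*1 = 13*1 = 13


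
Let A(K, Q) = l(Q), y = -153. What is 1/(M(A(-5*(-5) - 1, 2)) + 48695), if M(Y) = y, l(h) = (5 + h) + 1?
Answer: 1/48542 ≈ 2.0601e-5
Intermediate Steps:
l(h) = 6 + h
A(K, Q) = 6 + Q
M(Y) = -153
1/(M(A(-5*(-5) - 1, 2)) + 48695) = 1/(-153 + 48695) = 1/48542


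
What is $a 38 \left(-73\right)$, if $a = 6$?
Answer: $-16644$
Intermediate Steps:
$a 38 \left(-73\right) = 6 \cdot 38 \left(-73\right) = 228 \left(-73\right) = -16644$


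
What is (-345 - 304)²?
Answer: 421201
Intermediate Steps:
(-345 - 304)² = (-649)² = 421201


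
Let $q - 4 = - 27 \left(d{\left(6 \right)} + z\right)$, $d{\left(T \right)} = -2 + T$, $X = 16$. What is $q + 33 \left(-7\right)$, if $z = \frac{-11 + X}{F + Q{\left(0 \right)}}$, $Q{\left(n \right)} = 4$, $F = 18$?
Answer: $- \frac{7505}{22} \approx -341.14$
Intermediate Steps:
$z = \frac{5}{22}$ ($z = \frac{-11 + 16}{18 + 4} = \frac{5}{22} \approx 0.22727$)
$q = - \frac{2423}{22}$ ($q = 4 - 27 \left(\left(-2 + 6\right) + \frac{5}{22}\right) = 4 - 27 \left(4 + \frac{5}{22}\right) = 4 - \frac{2511}{22} = - \frac{2423}{22} \approx -110.14$)
$q + 33 \left(-7\right) = - \frac{2423}{22} + 33 \left(-7\right) = - \frac{2423}{22} - 231 = - \frac{7505}{22}$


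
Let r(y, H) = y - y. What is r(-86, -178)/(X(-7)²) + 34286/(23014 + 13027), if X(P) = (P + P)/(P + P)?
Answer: 34286/36041 ≈ 0.95131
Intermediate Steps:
X(P) = 1 (X(P) = (2*P)/((2*P)) = (2*P)*(1/(2*P)) = 1)
r(y, H) = 0
r(-86, -178)/(X(-7)²) + 34286/(23014 + 13027) = 0/(1²) + 34286/(23014 + 13027) = 0/1 + 34286/36041 = 0*1 + 34286*(1/36041) = 0 + 34286/36041 = 34286/36041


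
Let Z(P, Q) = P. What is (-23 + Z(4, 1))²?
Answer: 361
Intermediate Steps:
(-23 + Z(4, 1))² = (-23 + 4)² = (-19)² = 361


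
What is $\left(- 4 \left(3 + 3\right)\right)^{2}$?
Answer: $576$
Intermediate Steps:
$\left(- 4 \left(3 + 3\right)\right)^{2} = \left(\left(-4\right) 6\right)^{2} = \left(-24\right)^{2} = 576$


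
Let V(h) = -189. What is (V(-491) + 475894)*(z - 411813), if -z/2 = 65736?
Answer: -258443390925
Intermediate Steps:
z = -131472 (z = -2*65736 = -131472)
(V(-491) + 475894)*(z - 411813) = (-189 + 475894)*(-131472 - 411813) = 475705*(-543285) = -258443390925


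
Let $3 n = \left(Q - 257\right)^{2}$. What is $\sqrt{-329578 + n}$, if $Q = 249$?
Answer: $\frac{i \sqrt{2966010}}{3} \approx 574.07 i$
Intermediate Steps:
$n = \frac{64}{3}$ ($n = \frac{\left(249 - 257\right)^{2}}{3} = \frac{\left(-8\right)^{2}}{3} = \frac{1}{3} \cdot 64 = \frac{64}{3} \approx 21.333$)
$\sqrt{-329578 + n} = \sqrt{-329578 + \frac{64}{3}} = \sqrt{- \frac{988670}{3}} = \frac{i \sqrt{2966010}}{3}$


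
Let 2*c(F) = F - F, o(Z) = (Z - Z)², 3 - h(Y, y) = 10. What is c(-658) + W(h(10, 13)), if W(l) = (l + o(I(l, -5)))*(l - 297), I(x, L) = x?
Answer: 2128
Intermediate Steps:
h(Y, y) = -7 (h(Y, y) = 3 - 1*10 = 3 - 10 = -7)
o(Z) = 0 (o(Z) = 0² = 0)
c(F) = 0 (c(F) = (F - F)/2 = (½)*0 = 0)
W(l) = l*(-297 + l) (W(l) = (l + 0)*(l - 297) = l*(-297 + l))
c(-658) + W(h(10, 13)) = 0 - 7*(-297 - 7) = 0 - 7*(-304) = 0 + 2128 = 2128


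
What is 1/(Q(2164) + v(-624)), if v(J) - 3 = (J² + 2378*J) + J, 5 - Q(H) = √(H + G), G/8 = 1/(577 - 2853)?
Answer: -311559364/341192397613111 + √700617666/682384795226222 ≈ -9.1311e-7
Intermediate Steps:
G = -2/569 (G = 8/(577 - 2853) = 8/(-2276) = 8*(-1/2276) = -2/569 ≈ -0.0035149)
Q(H) = 5 - √(-2/569 + H) (Q(H) = 5 - √(H - 2/569) = 5 - √(-2/569 + H))
v(J) = 3 + J² + 2379*J (v(J) = 3 + ((J² + 2378*J) + J) = 3 + (J² + 2379*J) = 3 + J² + 2379*J)
1/(Q(2164) + v(-624)) = 1/((5 - √(-1138 + 323761*2164)/569) + (3 + (-624)² + 2379*(-624))) = 1/((5 - √(-1138 + 700618804)/569) + (3 + 389376 - 1484496)) = 1/((5 - √700617666/569) - 1095117) = 1/(-1095112 - √700617666/569)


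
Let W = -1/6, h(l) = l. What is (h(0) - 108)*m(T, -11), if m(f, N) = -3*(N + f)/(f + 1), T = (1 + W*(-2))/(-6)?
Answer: -32724/7 ≈ -4674.9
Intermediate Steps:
W = -1/6 (W = -1*1/6 = -1/6 ≈ -0.16667)
T = -2/9 (T = (1 - 1/6*(-2))/(-6) = (1 + 1/3)*(-1/6) = (4/3)*(-1/6) = -2/9 ≈ -0.22222)
m(f, N) = -3*(N + f)/(1 + f)
(h(0) - 108)*m(T, -11) = (0 - 108)*(3*(-1*(-11) - 1*(-2/9))/(1 - 2/9)) = -324*(11 + 2/9)/7/9 = -324*9*101/(7*9) = -108*303/7 = -32724/7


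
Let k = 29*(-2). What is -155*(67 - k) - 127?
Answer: -19502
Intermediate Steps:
k = -58
-155*(67 - k) - 127 = -155*(67 - 1*(-58)) - 127 = -155*(67 + 58) - 127 = -155*125 - 127 = -19375 - 127 = -19502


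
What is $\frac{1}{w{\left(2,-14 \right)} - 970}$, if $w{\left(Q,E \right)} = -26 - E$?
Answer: $- \frac{1}{982} \approx -0.0010183$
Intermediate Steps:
$\frac{1}{w{\left(2,-14 \right)} - 970} = \frac{1}{\left(-26 - -14\right) - 970} = \frac{1}{\left(-26 + 14\right) - 970} = \frac{1}{-12 - 970} = \frac{1}{-982} = - \frac{1}{982}$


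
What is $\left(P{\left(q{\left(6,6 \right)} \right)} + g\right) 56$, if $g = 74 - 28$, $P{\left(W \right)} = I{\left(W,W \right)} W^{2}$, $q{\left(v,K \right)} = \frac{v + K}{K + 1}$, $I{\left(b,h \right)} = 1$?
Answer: $\frac{19184}{7} \approx 2740.6$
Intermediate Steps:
$q{\left(v,K \right)} = \frac{K + v}{1 + K}$
$P{\left(W \right)} = W^{2}$ ($P{\left(W \right)} = 1 W^{2} = W^{2}$)
$g = 46$ ($g = 74 - 28 = 46$)
$\left(P{\left(q{\left(6,6 \right)} \right)} + g\right) 56 = \left(\left(\frac{6 + 6}{1 + 6}\right)^{2} + 46\right) 56 = \left(\left(\frac{1}{7} \cdot 12\right)^{2} + 46\right) 56 = \left(\left(\frac{12}{7}\right)^{2} + 46\right) 56 = \left(\frac{144}{49} + 46\right) 56 = \frac{2398}{49} \cdot 56 = \frac{19184}{7}$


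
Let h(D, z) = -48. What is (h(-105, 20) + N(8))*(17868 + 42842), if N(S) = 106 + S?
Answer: 4006860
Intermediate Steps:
(h(-105, 20) + N(8))*(17868 + 42842) = (-48 + (106 + 8))*(17868 + 42842) = (-48 + 114)*60710 = 66*60710 = 4006860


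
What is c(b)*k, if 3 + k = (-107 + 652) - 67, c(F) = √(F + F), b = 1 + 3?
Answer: 950*√2 ≈ 1343.5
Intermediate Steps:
b = 4
c(F) = √2*√F (c(F) = √(2*F) = √2*√F)
k = 475 (k = -3 + ((-107 + 652) - 67) = -3 + (545 - 67) = -3 + 478 = 475)
c(b)*k = (√2*√4)*475 = (√2*2)*475 = (2*√2)*475 = 950*√2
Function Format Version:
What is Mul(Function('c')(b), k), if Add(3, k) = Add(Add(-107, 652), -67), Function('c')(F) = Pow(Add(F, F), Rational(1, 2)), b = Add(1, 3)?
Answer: Mul(950, Pow(2, Rational(1, 2))) ≈ 1343.5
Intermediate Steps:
b = 4
Function('c')(F) = Mul(Pow(2, Rational(1, 2)), Pow(F, Rational(1, 2))) (Function('c')(F) = Pow(Mul(2, F), Rational(1, 2)) = Mul(Pow(2, Rational(1, 2)), Pow(F, Rational(1, 2))))
k = 475 (k = Add(-3, Add(Add(-107, 652), -67)) = Add(-3, Add(545, -67)) = Add(-3, 478) = 475)
Mul(Function('c')(b), k) = Mul(Mul(Pow(2, Rational(1, 2)), Pow(4, Rational(1, 2))), 475) = Mul(Mul(Pow(2, Rational(1, 2)), 2), 475) = Mul(Mul(2, Pow(2, Rational(1, 2))), 475) = Mul(950, Pow(2, Rational(1, 2)))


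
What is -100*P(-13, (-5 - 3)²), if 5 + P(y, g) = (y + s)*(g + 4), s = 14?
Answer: -6300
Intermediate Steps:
P(y, g) = -5 + (4 + g)*(14 + y) (P(y, g) = -5 + (y + 14)*(g + 4) = -5 + (14 + y)*(4 + g) = -5 + (4 + g)*(14 + y))
-100*P(-13, (-5 - 3)²) = -100*(51 + 4*(-13) + 14*(-5 - 3)² + (-5 - 3)²*(-13)) = -100*(51 - 52 + 14*(-8)² + (-8)²*(-13)) = -100*(51 - 52 + 14*64 + 64*(-13)) = -100*(51 - 52 + 896 - 832) = -100*63 = -6300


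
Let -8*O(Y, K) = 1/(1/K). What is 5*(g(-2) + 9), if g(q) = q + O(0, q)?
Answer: 145/4 ≈ 36.250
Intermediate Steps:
O(Y, K) = -K/8
g(q) = 7*q/8 (g(q) = q - q/8 = 7*q/8)
5*(g(-2) + 9) = 5*((7/8)*(-2) + 9) = 5*(-7/4 + 9) = 5*(29/4) = 145/4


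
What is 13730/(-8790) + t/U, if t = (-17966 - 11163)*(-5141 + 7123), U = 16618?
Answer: -25385359738/7303611 ≈ -3475.7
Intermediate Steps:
t = -57733678 (t = -29129*1982 = -57733678)
13730/(-8790) + t/U = 13730/(-8790) - 57733678/16618 = 13730*(-1/8790) - 57733678*1/16618 = -1373/879 - 28866839/8309 = -25385359738/7303611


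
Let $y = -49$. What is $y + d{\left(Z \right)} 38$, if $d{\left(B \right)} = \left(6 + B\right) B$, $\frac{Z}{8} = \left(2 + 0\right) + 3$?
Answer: $69871$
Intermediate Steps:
$Z = 40$ ($Z = 8 \left(\left(2 + 0\right) + 3\right) = 8 \left(2 + 3\right) = 8 \cdot 5 = 40$)
$d{\left(B \right)} = B \left(6 + B\right)$
$y + d{\left(Z \right)} 38 = -49 + 40 \left(6 + 40\right) 38 = -49 + 40 \cdot 46 \cdot 38 = -49 + 1840 \cdot 38 = -49 + 69920 = 69871$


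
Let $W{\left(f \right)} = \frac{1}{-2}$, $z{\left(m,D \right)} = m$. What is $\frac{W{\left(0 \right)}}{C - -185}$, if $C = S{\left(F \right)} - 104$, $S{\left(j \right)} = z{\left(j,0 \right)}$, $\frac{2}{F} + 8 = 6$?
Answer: $- \frac{1}{160} \approx -0.00625$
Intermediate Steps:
$F = -1$ ($F = \frac{2}{-8 + 6} = \frac{2}{-2} = 2 \left(- \frac{1}{2}\right) = -1$)
$S{\left(j \right)} = j$
$W{\left(f \right)} = - \frac{1}{2}$
$C = -105$ ($C = -1 - 104 = -105$)
$\frac{W{\left(0 \right)}}{C - -185} = \frac{1}{-105 - -185} \left(- \frac{1}{2}\right) = \frac{1}{-105 + 185} \left(- \frac{1}{2}\right) = \frac{1}{80} \left(- \frac{1}{2}\right) = - \frac{1}{160}$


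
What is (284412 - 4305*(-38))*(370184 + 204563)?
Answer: 257487805494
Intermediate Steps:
(284412 - 4305*(-38))*(370184 + 204563) = (284412 + 163590)*574747 = 448002*574747 = 257487805494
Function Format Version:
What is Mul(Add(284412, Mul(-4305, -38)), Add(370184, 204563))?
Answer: 257487805494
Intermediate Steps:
Mul(Add(284412, Mul(-4305, -38)), Add(370184, 204563)) = Mul(Add(284412, 163590), 574747) = Mul(448002, 574747) = 257487805494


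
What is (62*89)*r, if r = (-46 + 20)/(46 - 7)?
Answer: -11036/3 ≈ -3678.7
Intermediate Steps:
r = -⅔ (r = -26/39 = -26*1/39 = -⅔ ≈ -0.66667)
(62*89)*r = (62*89)*(-⅔) = 5518*(-⅔) = -11036/3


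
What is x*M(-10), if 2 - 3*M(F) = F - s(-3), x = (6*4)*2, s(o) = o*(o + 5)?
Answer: 96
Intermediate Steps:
s(o) = o*(5 + o)
x = 48 (x = 24*2 = 48)
M(F) = -4/3 - F/3 (M(F) = ⅔ - (F - (-3)*(5 - 3))/3 = ⅔ - (F - (-3)*2)/3 = ⅔ - (F - 1*(-6))/3 = ⅔ - (F + 6)/3 = ⅔ - (6 + F)/3 = ⅔ + (-2 - F/3) = -4/3 - F/3)
x*M(-10) = 48*(-4/3 - ⅓*(-10)) = 48*(-4/3 + 10/3) = 48*2 = 96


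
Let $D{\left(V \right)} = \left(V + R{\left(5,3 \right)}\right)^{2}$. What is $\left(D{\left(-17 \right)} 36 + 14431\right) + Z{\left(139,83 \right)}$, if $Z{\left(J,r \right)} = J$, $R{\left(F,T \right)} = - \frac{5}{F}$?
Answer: $26234$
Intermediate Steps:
$D{\left(V \right)} = \left(-1 + V\right)^{2}$ ($D{\left(V \right)} = \left(V - \frac{5}{5}\right)^{2} = \left(V - 1\right)^{2} = \left(-1 + V\right)^{2}$)
$\left(D{\left(-17 \right)} 36 + 14431\right) + Z{\left(139,83 \right)} = \left(\left(-1 - 17\right)^{2} \cdot 36 + 14431\right) + 139 = \left(\left(-18\right)^{2} \cdot 36 + 14431\right) + 139 = \left(324 \cdot 36 + 14431\right) + 139 = \left(11664 + 14431\right) + 139 = 26095 + 139 = 26234$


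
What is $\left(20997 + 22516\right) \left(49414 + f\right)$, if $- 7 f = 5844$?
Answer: $\frac{14796769702}{7} \approx 2.1138 \cdot 10^{9}$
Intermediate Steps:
$f = - \frac{5844}{7}$ ($f = \left(- \frac{1}{7}\right) 5844 = - \frac{5844}{7} \approx -834.86$)
$\left(20997 + 22516\right) \left(49414 + f\right) = \left(20997 + 22516\right) \left(49414 - \frac{5844}{7}\right) = 43513 \cdot \frac{340054}{7} = \frac{14796769702}{7}$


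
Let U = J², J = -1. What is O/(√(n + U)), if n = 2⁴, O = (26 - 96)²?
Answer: 4900*√17/17 ≈ 1188.4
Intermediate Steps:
U = 1 (U = (-1)² = 1)
O = 4900 (O = (-70)² = 4900)
n = 16
O/(√(n + U)) = 4900/(√(16 + 1)) = 4900/(√17) = 4900*(√17/17) = 4900*√17/17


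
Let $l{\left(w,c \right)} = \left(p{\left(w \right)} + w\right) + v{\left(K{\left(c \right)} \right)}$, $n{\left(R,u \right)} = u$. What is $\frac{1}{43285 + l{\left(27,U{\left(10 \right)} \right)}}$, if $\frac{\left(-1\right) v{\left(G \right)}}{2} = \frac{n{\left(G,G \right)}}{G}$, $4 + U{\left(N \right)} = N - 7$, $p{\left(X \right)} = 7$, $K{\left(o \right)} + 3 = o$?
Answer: $\frac{1}{43317} \approx 2.3086 \cdot 10^{-5}$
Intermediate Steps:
$K{\left(o \right)} = -3 + o$
$U{\left(N \right)} = -11 + N$ ($U{\left(N \right)} = -4 + \left(N - 7\right) = -4 + \left(-7 + N\right) = -11 + N$)
$v{\left(G \right)} = -2$ ($v{\left(G \right)} = - 2 \frac{G}{G} = \left(-2\right) 1 = -2$)
$l{\left(w,c \right)} = 5 + w$ ($l{\left(w,c \right)} = \left(7 + w\right) - 2 = 5 + w$)
$\frac{1}{43285 + l{\left(27,U{\left(10 \right)} \right)}} = \frac{1}{43285 + \left(5 + 27\right)} = \frac{1}{43285 + 32} = \frac{1}{43317}$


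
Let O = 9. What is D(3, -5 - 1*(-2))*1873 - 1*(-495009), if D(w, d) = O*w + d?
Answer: 539961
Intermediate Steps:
D(w, d) = d + 9*w (D(w, d) = 9*w + d = d + 9*w)
D(3, -5 - 1*(-2))*1873 - 1*(-495009) = ((-5 - 1*(-2)) + 9*3)*1873 - 1*(-495009) = ((-5 + 2) + 27)*1873 + 495009 = (-3 + 27)*1873 + 495009 = 24*1873 + 495009 = 44952 + 495009 = 539961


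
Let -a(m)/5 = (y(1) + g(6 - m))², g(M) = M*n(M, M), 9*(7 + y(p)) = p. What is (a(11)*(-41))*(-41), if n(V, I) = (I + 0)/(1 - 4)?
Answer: -157753445/81 ≈ -1.9476e+6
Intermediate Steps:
y(p) = -7 + p/9
n(V, I) = -I/3 (n(V, I) = I/(-3) = I*(-⅓) = -I/3)
g(M) = -M²/3 (g(M) = M*(-M/3) = -M²/3)
a(m) = -5*(-62/9 - (6 - m)²/3)² (a(m) = -5*((-7 + (⅑)*1) - (6 - m)²/3)² = -5*((-7 + ⅑) - (6 - m)²/3)² = -5*(-62/9 - (6 - m)²/3)²)
(a(11)*(-41))*(-41) = (-5*(62 + 3*(-6 + 11)²)²/81*(-41))*(-41) = (-5*(62 + 3*5²)²/81*(-41))*(-41) = (-5*(62 + 3*25)²/81*(-41))*(-41) = (-5*(62 + 75)²/81*(-41))*(-41) = (-5/81*137²*(-41))*(-41) = (-5/81*18769*(-41))*(-41) = -93845/81*(-41)*(-41) = (3847645/81)*(-41) = -157753445/81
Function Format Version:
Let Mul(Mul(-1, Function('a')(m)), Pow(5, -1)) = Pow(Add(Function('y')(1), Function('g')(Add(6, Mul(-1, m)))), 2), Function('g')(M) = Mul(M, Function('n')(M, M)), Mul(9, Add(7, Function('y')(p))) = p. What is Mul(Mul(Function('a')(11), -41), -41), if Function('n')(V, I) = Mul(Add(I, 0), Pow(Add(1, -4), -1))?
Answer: Rational(-157753445, 81) ≈ -1.9476e+6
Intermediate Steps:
Function('y')(p) = Add(-7, Mul(Rational(1, 9), p))
Function('n')(V, I) = Mul(Rational(-1, 3), I) (Function('n')(V, I) = Mul(I, Pow(-3, -1)) = Mul(I, Rational(-1, 3)) = Mul(Rational(-1, 3), I))
Function('g')(M) = Mul(Rational(-1, 3), Pow(M, 2)) (Function('g')(M) = Mul(M, Mul(Rational(-1, 3), M)) = Mul(Rational(-1, 3), Pow(M, 2)))
Function('a')(m) = Mul(-5, Pow(Add(Rational(-62, 9), Mul(Rational(-1, 3), Pow(Add(6, Mul(-1, m)), 2))), 2)) (Function('a')(m) = Mul(-5, Pow(Add(Add(-7, Mul(Rational(1, 9), 1)), Mul(Rational(-1, 3), Pow(Add(6, Mul(-1, m)), 2))), 2)) = Mul(-5, Pow(Add(Add(-7, Rational(1, 9)), Mul(Rational(-1, 3), Pow(Add(6, Mul(-1, m)), 2))), 2)) = Mul(-5, Pow(Add(Rational(-62, 9), Mul(Rational(-1, 3), Pow(Add(6, Mul(-1, m)), 2))), 2)))
Mul(Mul(Function('a')(11), -41), -41) = Mul(Mul(Mul(Rational(-5, 81), Pow(Add(62, Mul(3, Pow(Add(-6, 11), 2))), 2)), -41), -41) = Mul(Mul(Mul(Rational(-5, 81), Pow(Add(62, Mul(3, Pow(5, 2))), 2)), -41), -41) = Mul(Mul(Mul(Rational(-5, 81), Pow(Add(62, Mul(3, 25)), 2)), -41), -41) = Mul(Mul(Mul(Rational(-5, 81), Pow(Add(62, 75), 2)), -41), -41) = Mul(Mul(Mul(Rational(-5, 81), Pow(137, 2)), -41), -41) = Mul(Mul(Mul(Rational(-5, 81), 18769), -41), -41) = Mul(Mul(Rational(-93845, 81), -41), -41) = Mul(Rational(3847645, 81), -41) = Rational(-157753445, 81)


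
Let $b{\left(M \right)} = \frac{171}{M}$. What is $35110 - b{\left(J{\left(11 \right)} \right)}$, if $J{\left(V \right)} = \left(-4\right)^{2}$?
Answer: $\frac{561589}{16} \approx 35099.0$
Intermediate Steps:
$J{\left(V \right)} = 16$
$35110 - b{\left(J{\left(11 \right)} \right)} = 35110 - \frac{171}{16} = \frac{561589}{16}$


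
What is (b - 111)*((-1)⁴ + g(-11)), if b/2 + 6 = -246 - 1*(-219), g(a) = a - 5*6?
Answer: 7080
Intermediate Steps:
g(a) = -30 + a (g(a) = a - 30 = -30 + a)
b = -66 (b = -12 + 2*(-246 - 1*(-219)) = -12 + 2*(-246 + 219) = -12 + 2*(-27) = -12 - 54 = -66)
(b - 111)*((-1)⁴ + g(-11)) = (-66 - 111)*((-1)⁴ + (-30 - 11)) = -177*(1 - 41) = -177*(-40) = 7080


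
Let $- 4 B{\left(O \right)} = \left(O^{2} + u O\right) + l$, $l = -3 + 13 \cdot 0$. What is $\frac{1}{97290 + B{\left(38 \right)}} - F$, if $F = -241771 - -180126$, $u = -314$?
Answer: $\frac{24636485899}{399651} \approx 61645.0$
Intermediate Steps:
$F = -61645$ ($F = -241771 + 180126 = -61645$)
$l = -3$ ($l = -3 + 0 = -3$)
$B{\left(O \right)} = \frac{3}{4} - \frac{O^{2}}{4} + \frac{157 O}{2}$ ($B{\left(O \right)} = - \frac{\left(O^{2} - 314 O\right) - 3}{4} = - \frac{-3 + O^{2} - 314 O}{4} = \frac{3}{4} - \frac{O^{2}}{4} + \frac{157 O}{2}$)
$\frac{1}{97290 + B{\left(38 \right)}} - F = \frac{1}{97290 + \left(\frac{3}{4} - \frac{38^{2}}{4} + \frac{157}{2} \cdot 38\right)} - -61645 = \frac{1}{97290 + \left(\frac{3}{4} - 361 + 2983\right)} + 61645 = \frac{1}{97290 + \frac{10491}{4}} + 61645 = \frac{1}{\frac{399651}{4}} + 61645 = \frac{4}{399651} + 61645 = \frac{24636485899}{399651}$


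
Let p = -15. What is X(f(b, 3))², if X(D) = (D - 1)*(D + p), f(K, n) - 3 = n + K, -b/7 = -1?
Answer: 576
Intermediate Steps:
b = 7 (b = -7*(-1) = 7)
f(K, n) = 3 + K + n (f(K, n) = 3 + (n + K) = 3 + (K + n) = 3 + K + n)
X(D) = (-1 + D)*(-15 + D) (X(D) = (D - 1)*(D - 15) = (-1 + D)*(-15 + D))
X(f(b, 3))² = (15 + (3 + 7 + 3)² - 16*(3 + 7 + 3))² = (15 + 13² - 16*13)² = (15 + 169 - 208)² = (-24)² = 576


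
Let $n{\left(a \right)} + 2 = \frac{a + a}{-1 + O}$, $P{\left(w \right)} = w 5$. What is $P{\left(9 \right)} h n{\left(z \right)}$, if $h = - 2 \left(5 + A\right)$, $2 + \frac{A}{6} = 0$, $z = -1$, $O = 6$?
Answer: $-1512$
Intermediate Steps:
$P{\left(w \right)} = 5 w$
$A = -12$ ($A = -12 + 6 \cdot 0 = -12 + 0 = -12$)
$n{\left(a \right)} = -2 + \frac{2 a}{5}$ ($n{\left(a \right)} = -2 + \frac{a + a}{-1 + 6} = -2 + \frac{2 a}{5}$)
$h = 14$ ($h = - 2 \left(5 - 12\right) = \left(-2\right) \left(-7\right) = 14$)
$P{\left(9 \right)} h n{\left(z \right)} = 5 \cdot 9 \cdot 14 \left(-2 + \frac{2}{5} \left(-1\right)\right) = 45 \cdot 14 \left(-2 - \frac{2}{5}\right) = 630 \left(- \frac{12}{5}\right) = -1512$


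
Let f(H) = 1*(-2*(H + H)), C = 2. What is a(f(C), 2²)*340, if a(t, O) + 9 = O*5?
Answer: 3740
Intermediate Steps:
f(H) = -4*H (f(H) = 1*(-4*H) = -4*H)
a(t, O) = -9 + 5*O (a(t, O) = -9 + O*5 = -9 + 5*O)
a(f(C), 2²)*340 = (-9 + 5*2²)*340 = (-9 + 5*4)*340 = (-9 + 20)*340 = 11*340 = 3740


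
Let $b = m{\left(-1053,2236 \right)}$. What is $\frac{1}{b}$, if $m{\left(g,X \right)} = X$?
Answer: $\frac{1}{2236} \approx 0.00044723$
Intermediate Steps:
$b = 2236$
$\frac{1}{b} = \frac{1}{2236}$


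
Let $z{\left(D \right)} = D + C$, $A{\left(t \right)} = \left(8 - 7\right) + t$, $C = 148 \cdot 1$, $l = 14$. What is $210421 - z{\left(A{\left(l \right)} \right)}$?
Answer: $210258$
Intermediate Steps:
$C = 148$
$A{\left(t \right)} = 1 + t$
$z{\left(D \right)} = 148 + D$ ($z{\left(D \right)} = D + 148 = 148 + D$)
$210421 - z{\left(A{\left(l \right)} \right)} = 210421 - \left(148 + \left(1 + 14\right)\right) = 210421 - \left(148 + 15\right) = 210421 - 163 = 210258$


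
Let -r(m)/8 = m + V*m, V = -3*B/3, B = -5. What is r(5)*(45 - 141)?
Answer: 23040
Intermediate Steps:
V = 5 (V = -3*(-5)/3 = 15*(⅓) = 5)
r(m) = -48*m (r(m) = -8*(m + 5*m) = -48*m)
r(5)*(45 - 141) = (-48*5)*(45 - 141) = -240*(-96) = 23040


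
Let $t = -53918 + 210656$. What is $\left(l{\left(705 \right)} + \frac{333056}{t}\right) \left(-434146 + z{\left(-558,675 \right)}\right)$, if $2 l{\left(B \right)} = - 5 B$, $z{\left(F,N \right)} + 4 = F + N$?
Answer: $\frac{119757373629077}{156738} \approx 7.6406 \cdot 10^{8}$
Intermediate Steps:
$z{\left(F,N \right)} = -4 + F + N$ ($z{\left(F,N \right)} = -4 + \left(F + N\right) = -4 + F + N$)
$t = 156738$
$l{\left(B \right)} = - \frac{5 B}{2}$ ($l{\left(B \right)} = \frac{\left(-1\right) 5 B}{2} = \frac{\left(-5\right) B}{2} = - \frac{5 B}{2}$)
$\left(l{\left(705 \right)} + \frac{333056}{t}\right) \left(-434146 + z{\left(-558,675 \right)}\right) = \left(\left(- \frac{5}{2}\right) 705 + \frac{333056}{156738}\right) \left(-434146 - -113\right) = \left(- \frac{3525}{2} + 333056 \cdot \frac{1}{156738}\right) \left(-434146 + 113\right) = \left(- \frac{3525}{2} + \frac{166528}{78369}\right) \left(-434033\right) = \left(- \frac{275917669}{156738}\right) \left(-434033\right) = \frac{119757373629077}{156738}$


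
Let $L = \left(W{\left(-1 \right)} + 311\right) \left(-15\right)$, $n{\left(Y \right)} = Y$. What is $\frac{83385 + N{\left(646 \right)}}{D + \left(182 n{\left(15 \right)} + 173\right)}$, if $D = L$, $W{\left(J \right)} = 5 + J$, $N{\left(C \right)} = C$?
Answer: $- \frac{84031}{1822} \approx -46.12$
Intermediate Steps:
$L = -4725$ ($L = \left(\left(5 - 1\right) + 311\right) \left(-15\right) = \left(4 + 311\right) \left(-15\right) = 315 \left(-15\right) = -4725$)
$D = -4725$
$\frac{83385 + N{\left(646 \right)}}{D + \left(182 n{\left(15 \right)} + 173\right)} = \frac{83385 + 646}{-4725 + \left(182 \cdot 15 + 173\right)} = \frac{84031}{-4725 + \left(2730 + 173\right)} = \frac{84031}{-4725 + 2903} = \frac{84031}{-1822} = 84031 \left(- \frac{1}{1822}\right) = - \frac{84031}{1822}$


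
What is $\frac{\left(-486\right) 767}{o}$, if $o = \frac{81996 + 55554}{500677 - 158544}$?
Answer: $- \frac{21255696891}{22925} \approx -9.2718 \cdot 10^{5}$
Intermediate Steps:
$o = \frac{137550}{342133} \approx 0.40204$
$\frac{\left(-486\right) 767}{o} = \frac{\left(-486\right) 767}{\frac{137550}{342133}} = \left(-372762\right) \frac{342133}{137550} = - \frac{21255696891}{22925}$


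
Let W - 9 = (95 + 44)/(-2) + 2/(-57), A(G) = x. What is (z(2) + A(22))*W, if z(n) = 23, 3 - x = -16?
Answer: -48307/19 ≈ -2542.5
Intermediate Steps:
x = 19 (x = 3 - 1*(-16) = 3 + 16 = 19)
A(G) = 19
W = -6901/114 (W = 9 + ((95 + 44)/(-2) + 2/(-57)) = 9 + (139*(-½) + 2*(-1/57)) = 9 + (-139/2 - 2/57) = 9 - 7927/114 = -6901/114 ≈ -60.535)
(z(2) + A(22))*W = (23 + 19)*(-6901/114) = 42*(-6901/114) = -48307/19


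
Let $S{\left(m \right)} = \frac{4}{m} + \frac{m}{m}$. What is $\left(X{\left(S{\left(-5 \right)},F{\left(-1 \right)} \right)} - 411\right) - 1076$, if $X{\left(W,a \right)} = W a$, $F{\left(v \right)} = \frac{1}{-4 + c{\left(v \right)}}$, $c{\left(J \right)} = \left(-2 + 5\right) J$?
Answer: $- \frac{52046}{35} \approx -1487.0$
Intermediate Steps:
$c{\left(J \right)} = 3 J$
$S{\left(m \right)} = 1 + \frac{4}{m}$ ($S{\left(m \right)} = \frac{4}{m} + 1 = 1 + \frac{4}{m}$)
$F{\left(v \right)} = \frac{1}{-4 + 3 v}$
$\left(X{\left(S{\left(-5 \right)},F{\left(-1 \right)} \right)} - 411\right) - 1076 = \left(\frac{\frac{1}{-5} \left(4 - 5\right)}{-4 + 3 \left(-1\right)} - 411\right) - 1076 = \left(\frac{\left(- \frac{1}{5}\right) \left(-1\right)}{-4 - 3} - 411\right) - 1076 = \left(\frac{1}{5 \left(-7\right)} - 411\right) - 1076 = \left(\frac{1}{5} \left(- \frac{1}{7}\right) - 411\right) - 1076 = \left(- \frac{1}{35} - 411\right) - 1076 = - \frac{14386}{35} - 1076 = - \frac{52046}{35}$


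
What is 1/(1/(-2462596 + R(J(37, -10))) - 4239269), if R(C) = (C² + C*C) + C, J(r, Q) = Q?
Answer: -2462406/10438801421215 ≈ -2.3589e-7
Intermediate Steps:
R(C) = C + 2*C² (R(C) = (C² + C²) + C = 2*C² + C = C + 2*C²)
1/(1/(-2462596 + R(J(37, -10))) - 4239269) = 1/(1/(-2462596 - 10*(1 + 2*(-10))) - 4239269) = 1/(1/(-2462596 - 10*(1 - 20)) - 4239269) = 1/(1/(-2462596 - 10*(-19)) - 4239269) = 1/(1/(-2462596 + 190) - 4239269) = 1/(1/(-2462406) - 4239269) = 1/(-1/2462406 - 4239269) = 1/(-10438801421215/2462406) = -2462406/10438801421215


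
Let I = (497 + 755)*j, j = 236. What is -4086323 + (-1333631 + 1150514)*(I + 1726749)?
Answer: -370307129180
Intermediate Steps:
I = 295472 (I = (497 + 755)*236 = 1252*236 = 295472)
-4086323 + (-1333631 + 1150514)*(I + 1726749) = -4086323 + (-1333631 + 1150514)*(295472 + 1726749) = -4086323 - 183117*2022221 = -4086323 - 370303042857 = -370307129180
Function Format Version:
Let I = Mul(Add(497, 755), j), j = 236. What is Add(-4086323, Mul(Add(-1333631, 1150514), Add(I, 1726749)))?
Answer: -370307129180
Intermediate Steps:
I = 295472 (I = Mul(Add(497, 755), 236) = Mul(1252, 236) = 295472)
Add(-4086323, Mul(Add(-1333631, 1150514), Add(I, 1726749))) = Add(-4086323, Mul(Add(-1333631, 1150514), Add(295472, 1726749))) = Add(-4086323, Mul(-183117, 2022221)) = Add(-4086323, -370303042857) = -370307129180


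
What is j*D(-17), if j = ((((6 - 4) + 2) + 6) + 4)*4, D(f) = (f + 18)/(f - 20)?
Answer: -56/37 ≈ -1.5135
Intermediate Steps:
D(f) = (18 + f)/(-20 + f)
j = 56 (j = (((2 + 2) + 6) + 4)*4 = ((4 + 6) + 4)*4 = (10 + 4)*4 = 14*4 = 56)
j*D(-17) = 56*((18 - 17)/(-20 - 17)) = 56*(1/(-37)) = 56*(-1/37*1) = 56*(-1/37) = -56/37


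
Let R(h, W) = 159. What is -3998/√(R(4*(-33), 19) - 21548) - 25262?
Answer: -25262 + 3998*I*√21389/21389 ≈ -25262.0 + 27.337*I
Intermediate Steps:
-3998/√(R(4*(-33), 19) - 21548) - 25262 = -3998/√(159 - 21548) - 25262 = -3998*(-I*√21389/21389) - 25262 = -(-3998)*I*√21389/21389 - 25262 = 3998*I*√21389/21389 - 25262 = -25262 + 3998*I*√21389/21389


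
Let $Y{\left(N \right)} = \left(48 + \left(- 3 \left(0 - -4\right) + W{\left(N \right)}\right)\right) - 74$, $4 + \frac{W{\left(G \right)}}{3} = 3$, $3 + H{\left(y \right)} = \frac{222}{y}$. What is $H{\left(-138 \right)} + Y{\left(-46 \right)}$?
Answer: $- \frac{1049}{23} \approx -45.609$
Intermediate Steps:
$H{\left(y \right)} = -3 + \frac{222}{y}$
$W{\left(G \right)} = -3$ ($W{\left(G \right)} = -12 + 3 \cdot 3 = -12 + 9 = -3$)
$Y{\left(N \right)} = -41$ ($Y{\left(N \right)} = \left(48 - \left(3 + 3 \left(0 - -4\right)\right)\right) - 74 = \left(48 - \left(3 + 3 \left(0 + 4\right)\right)\right) - 74 = \left(48 - 15\right) - 74 = 33 - 74 = -41$)
$H{\left(-138 \right)} + Y{\left(-46 \right)} = \left(-3 + \frac{222}{-138}\right) - 41 = \left(-3 + 222 \left(- \frac{1}{138}\right)\right) - 41 = \left(-3 - \frac{37}{23}\right) - 41 = - \frac{106}{23} - 41 = - \frac{1049}{23}$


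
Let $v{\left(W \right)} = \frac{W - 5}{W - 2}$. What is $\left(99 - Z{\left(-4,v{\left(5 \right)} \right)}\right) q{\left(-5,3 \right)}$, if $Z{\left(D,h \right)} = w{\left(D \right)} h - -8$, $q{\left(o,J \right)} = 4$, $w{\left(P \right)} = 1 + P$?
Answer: $364$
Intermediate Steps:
$v{\left(W \right)} = \frac{-5 + W}{-2 + W}$
$Z{\left(D,h \right)} = 8 + h \left(1 + D\right)$ ($Z{\left(D,h \right)} = \left(1 + D\right) h - -8 = h \left(1 + D\right) + 8 = 8 + h \left(1 + D\right)$)
$\left(99 - Z{\left(-4,v{\left(5 \right)} \right)}\right) q{\left(-5,3 \right)} = \left(99 - \left(8 + \frac{-5 + 5}{-2 + 5} \left(1 - 4\right)\right)\right) 4 = \left(99 - \left(8 + \frac{1}{3} \cdot 0 \left(-3\right)\right)\right) 4 = \left(99 - \left(8 + 0 \left(-3\right)\right)\right) 4 = \left(99 - \left(8 + 0\right)\right) 4 = \left(99 - 8\right) 4 = 91 \cdot 4 = 364$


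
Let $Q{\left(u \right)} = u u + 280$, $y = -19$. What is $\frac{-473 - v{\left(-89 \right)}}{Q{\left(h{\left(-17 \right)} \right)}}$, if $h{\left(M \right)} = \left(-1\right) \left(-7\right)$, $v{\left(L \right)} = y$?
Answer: $- \frac{454}{329} \approx -1.3799$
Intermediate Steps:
$v{\left(L \right)} = -19$
$h{\left(M \right)} = 7$
$Q{\left(u \right)} = 280 + u^{2}$ ($Q{\left(u \right)} = u^{2} + 280 = 280 + u^{2}$)
$\frac{-473 - v{\left(-89 \right)}}{Q{\left(h{\left(-17 \right)} \right)}} = \frac{-473 - -19}{280 + 7^{2}} = \frac{-473 + 19}{280 + 49} = - \frac{454}{329}$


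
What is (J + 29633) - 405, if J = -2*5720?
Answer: 17788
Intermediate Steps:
J = -11440
(J + 29633) - 405 = (-11440 + 29633) - 405 = 18193 - 405 = 17788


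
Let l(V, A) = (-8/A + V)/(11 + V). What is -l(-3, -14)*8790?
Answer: 74715/28 ≈ 2668.4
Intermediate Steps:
l(V, A) = (V - 8/A)/(11 + V)
-l(-3, -14)*8790 = -(-8 - 14*(-3))/((-14)*(11 - 3))*8790 = -(-1/14*(-8 + 42)/8)*8790 = -(-1/14*1/8*34)*8790 = -(-17)*8790/56 = -1*(-74715/28) = 74715/28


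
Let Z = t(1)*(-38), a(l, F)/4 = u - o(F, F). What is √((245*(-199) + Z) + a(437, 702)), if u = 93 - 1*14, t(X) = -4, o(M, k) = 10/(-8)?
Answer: I*√48282 ≈ 219.73*I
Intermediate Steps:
o(M, k) = -5/4 (o(M, k) = 10*(-⅛) = -5/4)
u = 79 (u = 93 - 14 = 79)
a(l, F) = 321 (a(l, F) = 4*(79 - 1*(-5/4)) = 4*(79 + 5/4) = 4*(321/4) = 321)
Z = 152 (Z = -4*(-38) = 152)
√((245*(-199) + Z) + a(437, 702)) = √((245*(-199) + 152) + 321) = √((-48755 + 152) + 321) = √(-48603 + 321) = √(-48282) = I*√48282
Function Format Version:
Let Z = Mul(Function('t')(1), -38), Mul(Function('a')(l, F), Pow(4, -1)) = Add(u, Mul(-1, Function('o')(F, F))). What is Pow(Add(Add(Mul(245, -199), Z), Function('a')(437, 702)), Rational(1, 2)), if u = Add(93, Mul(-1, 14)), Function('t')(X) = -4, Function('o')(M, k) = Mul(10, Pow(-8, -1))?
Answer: Mul(I, Pow(48282, Rational(1, 2))) ≈ Mul(219.73, I)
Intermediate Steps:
Function('o')(M, k) = Rational(-5, 4) (Function('o')(M, k) = Mul(10, Rational(-1, 8)) = Rational(-5, 4))
u = 79 (u = Add(93, -14) = 79)
Function('a')(l, F) = 321 (Function('a')(l, F) = Mul(4, Add(79, Mul(-1, Rational(-5, 4)))) = Mul(4, Add(79, Rational(5, 4))) = Mul(4, Rational(321, 4)) = 321)
Z = 152 (Z = Mul(-4, -38) = 152)
Pow(Add(Add(Mul(245, -199), Z), Function('a')(437, 702)), Rational(1, 2)) = Pow(Add(Add(Mul(245, -199), 152), 321), Rational(1, 2)) = Pow(Add(Add(-48755, 152), 321), Rational(1, 2)) = Pow(Add(-48603, 321), Rational(1, 2)) = Pow(-48282, Rational(1, 2)) = Mul(I, Pow(48282, Rational(1, 2)))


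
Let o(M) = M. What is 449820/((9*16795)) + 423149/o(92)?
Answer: 1422277123/309028 ≈ 4602.4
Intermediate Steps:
449820/((9*16795)) + 423149/o(92) = 449820/((9*16795)) + 423149/92 = 449820/151155 + 423149*(1/92) = 449820*(1/151155) + 423149/92 = 9996/3359 + 423149/92 = 1422277123/309028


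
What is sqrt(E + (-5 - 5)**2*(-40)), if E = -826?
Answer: I*sqrt(4826) ≈ 69.469*I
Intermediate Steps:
sqrt(E + (-5 - 5)**2*(-40)) = sqrt(-826 + (-5 - 5)**2*(-40)) = sqrt(-826 + (-10)**2*(-40)) = sqrt(-826 + 100*(-40)) = sqrt(-826 - 4000) = sqrt(-4826) = I*sqrt(4826)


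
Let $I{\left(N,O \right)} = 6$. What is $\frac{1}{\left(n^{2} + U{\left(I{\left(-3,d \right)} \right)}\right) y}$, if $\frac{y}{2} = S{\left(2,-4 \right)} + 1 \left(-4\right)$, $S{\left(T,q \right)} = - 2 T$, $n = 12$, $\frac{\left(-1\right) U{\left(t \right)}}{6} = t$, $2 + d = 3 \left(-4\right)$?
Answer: $- \frac{1}{1728} \approx -0.0005787$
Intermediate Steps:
$d = -14$ ($d = -2 + 3 \left(-4\right) = -2 - 12 = -14$)
$U{\left(t \right)} = - 6 t$
$y = -16$ ($y = 2 \left(\left(-2\right) 2 + 1 \left(-4\right)\right) = 2 \left(-4 - 4\right) = 2 \left(-8\right) = -16$)
$\frac{1}{\left(n^{2} + U{\left(I{\left(-3,d \right)} \right)}\right) y} = \frac{1}{\left(12^{2} - 36\right) \left(-16\right)} = \frac{1}{\left(144 - 36\right) \left(-16\right)} = \frac{1}{108 \left(-16\right)} = \frac{1}{-1728} = - \frac{1}{1728}$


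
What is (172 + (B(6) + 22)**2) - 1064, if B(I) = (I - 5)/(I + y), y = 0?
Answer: -14423/36 ≈ -400.64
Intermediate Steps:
B(I) = (-5 + I)/I (B(I) = (I - 5)/(I + 0) = (-5 + I)/I)
(172 + (B(6) + 22)**2) - 1064 = (172 + ((-5 + 6)/6 + 22)**2) - 1064 = (172 + ((1/6)*1 + 22)**2) - 1064 = (172 + (1/6 + 22)**2) - 1064 = (172 + (133/6)**2) - 1064 = (172 + 17689/36) - 1064 = 23881/36 - 1064 = -14423/36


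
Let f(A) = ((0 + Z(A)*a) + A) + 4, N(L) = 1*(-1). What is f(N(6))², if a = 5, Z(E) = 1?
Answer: 64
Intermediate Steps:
N(L) = -1
f(A) = 9 + A (f(A) = ((0 + 1*5) + A) + 4 = ((0 + 5) + A) + 4 = (5 + A) + 4 = 9 + A)
f(N(6))² = (9 - 1)² = 8² = 64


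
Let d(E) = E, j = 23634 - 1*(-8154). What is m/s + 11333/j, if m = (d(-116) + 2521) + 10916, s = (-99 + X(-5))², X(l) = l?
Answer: 136506419/85954752 ≈ 1.5881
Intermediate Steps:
j = 31788 (j = 23634 + 8154 = 31788)
s = 10816 (s = (-99 - 5)² = (-104)² = 10816)
m = 13321 (m = (-116 + 2521) + 10916 = 2405 + 10916 = 13321)
m/s + 11333/j = 13321/10816 + 11333/31788 = 136506419/85954752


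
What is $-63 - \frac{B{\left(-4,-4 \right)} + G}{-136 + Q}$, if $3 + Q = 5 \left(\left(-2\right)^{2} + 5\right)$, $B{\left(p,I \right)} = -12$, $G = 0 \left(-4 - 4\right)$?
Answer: $- \frac{2967}{47} \approx -63.128$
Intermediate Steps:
$G = 0$ ($G = 0 \left(-8\right) = 0$)
$Q = 42$ ($Q = -3 + 5 \left(\left(-2\right)^{2} + 5\right) = -3 + 5 \left(4 + 5\right) = -3 + 5 \cdot 9 = -3 + 45 = 42$)
$-63 - \frac{B{\left(-4,-4 \right)} + G}{-136 + Q} = -63 - \frac{-12 + 0}{-136 + 42} = -63 - - \frac{12}{-94} = -63 - \left(-12\right) \left(- \frac{1}{94}\right) = -63 - \frac{6}{47} = - \frac{2967}{47}$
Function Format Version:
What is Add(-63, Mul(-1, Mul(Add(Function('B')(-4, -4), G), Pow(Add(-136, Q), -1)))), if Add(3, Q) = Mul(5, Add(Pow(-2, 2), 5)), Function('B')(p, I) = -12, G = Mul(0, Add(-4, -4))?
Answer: Rational(-2967, 47) ≈ -63.128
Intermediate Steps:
G = 0 (G = Mul(0, -8) = 0)
Q = 42 (Q = Add(-3, Mul(5, Add(Pow(-2, 2), 5))) = Add(-3, Mul(5, Add(4, 5))) = Add(-3, Mul(5, 9)) = Add(-3, 45) = 42)
Add(-63, Mul(-1, Mul(Add(Function('B')(-4, -4), G), Pow(Add(-136, Q), -1)))) = Add(-63, Mul(-1, Mul(Add(-12, 0), Pow(Add(-136, 42), -1)))) = Add(-63, Mul(-1, Mul(-12, Pow(-94, -1)))) = Add(-63, Mul(-1, Mul(-12, Rational(-1, 94)))) = Add(-63, Mul(-1, Rational(6, 47))) = Add(-63, Rational(-6, 47)) = Rational(-2967, 47)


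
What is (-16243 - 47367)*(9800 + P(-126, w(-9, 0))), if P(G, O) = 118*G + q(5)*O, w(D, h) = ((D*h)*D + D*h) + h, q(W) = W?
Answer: 322375480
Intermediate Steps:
w(D, h) = h + D*h + h*D² (w(D, h) = (h*D² + D*h) + h = (D*h + h*D²) + h = h + D*h + h*D²)
P(G, O) = 5*O + 118*G (P(G, O) = 118*G + 5*O = 5*O + 118*G)
(-16243 - 47367)*(9800 + P(-126, w(-9, 0))) = (-16243 - 47367)*(9800 + (5*(0*(1 - 9 + (-9)²)) + 118*(-126))) = -63610*(9800 + (5*(0*(1 - 9 + 81)) - 14868)) = -63610*(9800 + (5*(0*73) - 14868)) = -63610*(9800 + (5*0 - 14868)) = -63610*(9800 + (0 - 14868)) = -63610*(9800 - 14868) = -63610*(-5068) = 322375480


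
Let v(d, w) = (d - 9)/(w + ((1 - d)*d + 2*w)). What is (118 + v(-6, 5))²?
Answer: 1138489/81 ≈ 14055.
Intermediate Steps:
v(d, w) = (-9 + d)/(3*w + d*(1 - d)) (v(d, w) = (-9 + d)/(w + (d*(1 - d) + 2*w)) = (-9 + d)/(w + (2*w + d*(1 - d))) = (-9 + d)/(3*w + d*(1 - d)))
(118 + v(-6, 5))² = (118 + (-9 - 6)/(-6 - 1*(-6)² + 3*5))² = (118 - 15/(-6 - 1*36 + 15))² = (118 - 15/(-6 - 36 + 15))² = (118 - 15/(-27))² = (118 - 1/27*(-15))² = (118 + 5/9)² = (1067/9)² = 1138489/81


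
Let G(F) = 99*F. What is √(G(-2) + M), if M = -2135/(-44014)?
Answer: I*√383478004918/44014 ≈ 14.07*I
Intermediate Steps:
M = 2135/44014 (M = -2135*(-1/44014) = 2135/44014 ≈ 0.048507)
√(G(-2) + M) = √(99*(-2) + 2135/44014) = √(-198 + 2135/44014) = √(-8712637/44014) = I*√383478004918/44014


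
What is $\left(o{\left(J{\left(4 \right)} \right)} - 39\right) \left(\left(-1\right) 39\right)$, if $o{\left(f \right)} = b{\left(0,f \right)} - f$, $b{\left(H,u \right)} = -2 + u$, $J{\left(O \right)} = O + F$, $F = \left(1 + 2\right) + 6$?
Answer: $1599$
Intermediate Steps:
$F = 9$ ($F = 3 + 6 = 9$)
$J{\left(O \right)} = 9 + O$ ($J{\left(O \right)} = O + 9 = 9 + O$)
$o{\left(f \right)} = -2$ ($o{\left(f \right)} = \left(-2 + f\right) - f = -2$)
$\left(o{\left(J{\left(4 \right)} \right)} - 39\right) \left(\left(-1\right) 39\right) = \left(-2 - 39\right) \left(\left(-1\right) 39\right) = \left(-41\right) \left(-39\right) = 1599$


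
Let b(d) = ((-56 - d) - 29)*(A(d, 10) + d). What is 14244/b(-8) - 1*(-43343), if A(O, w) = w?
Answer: 3330289/77 ≈ 43251.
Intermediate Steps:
b(d) = (-85 - d)*(10 + d) (b(d) = ((-56 - d) - 29)*(10 + d) = (-85 - d)*(10 + d))
14244/b(-8) - 1*(-43343) = 14244/(-850 - 1*(-8)² - 95*(-8)) - 1*(-43343) = 14244/(-850 - 1*64 + 760) + 43343 = 14244/(-850 - 64 + 760) + 43343 = 14244/(-154) + 43343 = 14244*(-1/154) + 43343 = -7122/77 + 43343 = 3330289/77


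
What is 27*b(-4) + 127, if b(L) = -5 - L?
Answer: 100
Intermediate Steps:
27*b(-4) + 127 = 27*(-5 - 1*(-4)) + 127 = 27*(-5 + 4) + 127 = 27*(-1) + 127 = -27 + 127 = 100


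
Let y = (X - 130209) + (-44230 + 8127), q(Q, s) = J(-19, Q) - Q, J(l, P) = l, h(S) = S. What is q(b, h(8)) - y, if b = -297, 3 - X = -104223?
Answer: 62364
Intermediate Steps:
X = 104226 (X = 3 - 1*(-104223) = 3 + 104223 = 104226)
q(Q, s) = -19 - Q
y = -62086 (y = (104226 - 130209) + (-44230 + 8127) = -25983 - 36103 = -62086)
q(b, h(8)) - y = (-19 - 1*(-297)) - 1*(-62086) = (-19 + 297) + 62086 = 278 + 62086 = 62364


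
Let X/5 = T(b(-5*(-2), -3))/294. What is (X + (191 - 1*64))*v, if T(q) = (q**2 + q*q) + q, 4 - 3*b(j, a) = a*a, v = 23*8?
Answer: 4418852/189 ≈ 23380.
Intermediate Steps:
v = 184
b(j, a) = 4/3 - a**2/3 (b(j, a) = 4/3 - a*a/3 = 4/3 - a**2/3)
T(q) = q + 2*q**2 (T(q) = (q**2 + q**2) + q = 2*q**2 + q = q + 2*q**2)
X = 25/378 (X = 5*(((4/3 - 1/3*(-3)**2)*(1 + 2*(4/3 - 1/3*(-3)**2)))/294) = 5*(((4/3 - 1/3*9)*(1 + 2*(4/3 - 1/3*9)))*(1/294)) = 5*(((4/3 - 3)*(1 + 2*(4/3 - 3)))*(1/294)) = 5*(-5*(1 + 2*(-5/3))/3*(1/294)) = 5*(-5*(1 - 10/3)/3*(1/294)) = 5*(-5/3*(-7/3)*(1/294)) = 5*((35/9)*(1/294)) = 5*(5/378) = 25/378 ≈ 0.066138)
(X + (191 - 1*64))*v = (25/378 + (191 - 1*64))*184 = (25/378 + (191 - 64))*184 = (25/378 + 127)*184 = (48031/378)*184 = 4418852/189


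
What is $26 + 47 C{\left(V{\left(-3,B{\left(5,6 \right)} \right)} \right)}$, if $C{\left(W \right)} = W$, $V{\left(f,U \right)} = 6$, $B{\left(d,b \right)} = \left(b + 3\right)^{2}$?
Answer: $308$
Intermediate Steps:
$B{\left(d,b \right)} = \left(3 + b\right)^{2}$
$26 + 47 C{\left(V{\left(-3,B{\left(5,6 \right)} \right)} \right)} = 26 + 47 \cdot 6 = 26 + 282 = 308$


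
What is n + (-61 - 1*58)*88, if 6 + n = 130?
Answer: -10348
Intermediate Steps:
n = 124 (n = -6 + 130 = 124)
n + (-61 - 1*58)*88 = 124 + (-61 - 1*58)*88 = 124 + (-61 - 58)*88 = 124 - 119*88 = 124 - 10472 = -10348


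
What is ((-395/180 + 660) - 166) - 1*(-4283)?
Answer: 171893/36 ≈ 4774.8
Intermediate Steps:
((-395/180 + 660) - 166) - 1*(-4283) = ((-395*1/180 + 660) - 166) + 4283 = ((-79/36 + 660) - 166) + 4283 = (23681/36 - 166) + 4283 = 17705/36 + 4283 = 171893/36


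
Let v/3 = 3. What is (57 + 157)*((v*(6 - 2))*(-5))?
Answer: -38520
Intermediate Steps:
v = 9 (v = 3*3 = 9)
(57 + 157)*((v*(6 - 2))*(-5)) = (57 + 157)*((9*(6 - 2))*(-5)) = 214*((9*4)*(-5)) = 214*(36*(-5)) = 214*(-180) = -38520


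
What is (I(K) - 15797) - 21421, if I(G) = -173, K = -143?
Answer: -37391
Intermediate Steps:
(I(K) - 15797) - 21421 = (-173 - 15797) - 21421 = -15970 - 21421 = -37391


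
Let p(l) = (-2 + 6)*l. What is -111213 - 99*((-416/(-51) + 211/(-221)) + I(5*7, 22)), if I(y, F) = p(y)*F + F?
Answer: -92604306/221 ≈ -4.1902e+5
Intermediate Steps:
p(l) = 4*l
I(y, F) = F + 4*F*y (I(y, F) = (4*y)*F + F = 4*F*y + F = F + 4*F*y)
-111213 - 99*((-416/(-51) + 211/(-221)) + I(5*7, 22)) = -111213 - 99*((-416/(-51) + 211/(-221)) + 22*(1 + 4*(5*7))) = -111213 - 99*((-416*(-1/51) + 211*(-1/221)) + 22*(1 + 4*35)) = -111213 - 99*((416/51 - 211/221) + 22*(1 + 140)) = -111213 - 99*(4775/663 + 22*141) = -111213 - 99*(4775/663 + 3102) = -111213 - 99*2061401/663 = -111213 - 1*68026233/221 = -111213 - 68026233/221 = -92604306/221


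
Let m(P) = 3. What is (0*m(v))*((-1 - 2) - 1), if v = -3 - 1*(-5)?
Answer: 0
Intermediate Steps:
v = 2 (v = -3 + 5 = 2)
(0*m(v))*((-1 - 2) - 1) = (0*3)*((-1 - 2) - 1) = 0*(-3 - 1) = 0*(-4) = 0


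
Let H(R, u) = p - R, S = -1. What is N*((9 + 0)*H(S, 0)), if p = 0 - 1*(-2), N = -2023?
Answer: -54621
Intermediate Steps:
p = 2 (p = 0 + 2 = 2)
H(R, u) = 2 - R
N*((9 + 0)*H(S, 0)) = -2023*(9 + 0)*(2 - 1*(-1)) = -18207*(2 + 1) = -18207*3 = -2023*27 = -54621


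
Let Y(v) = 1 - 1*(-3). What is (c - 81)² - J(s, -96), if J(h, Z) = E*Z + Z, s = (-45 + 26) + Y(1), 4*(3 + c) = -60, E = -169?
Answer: -6327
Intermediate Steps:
c = -18 (c = -3 + (¼)*(-60) = -3 - 15 = -18)
Y(v) = 4 (Y(v) = 1 + 3 = 4)
s = -15 (s = (-45 + 26) + 4 = -19 + 4 = -15)
J(h, Z) = -168*Z (J(h, Z) = -169*Z + Z = -168*Z)
(c - 81)² - J(s, -96) = (-18 - 81)² - (-168)*(-96) = (-99)² - 1*16128 = 9801 - 16128 = -6327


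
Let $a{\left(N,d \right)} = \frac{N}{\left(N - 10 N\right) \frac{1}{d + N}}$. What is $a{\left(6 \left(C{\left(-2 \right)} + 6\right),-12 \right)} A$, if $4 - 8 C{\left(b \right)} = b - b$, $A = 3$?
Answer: $-9$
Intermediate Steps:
$C{\left(b \right)} = \frac{1}{2}$ ($C{\left(b \right)} = \frac{1}{2} - \frac{b - b}{8} = \frac{1}{2} - 0 = \frac{1}{2} + 0 = \frac{1}{2}$)
$a{\left(N,d \right)} = - \frac{N}{9} - \frac{d}{9}$ ($a{\left(N,d \right)} = \frac{N}{- 9 N \frac{1}{N + d}} = \frac{N}{\left(-9\right) N \frac{1}{N + d}} = N \left(- \frac{N + d}{9 N}\right) = - \frac{N}{9} - \frac{d}{9}$)
$a{\left(6 \left(C{\left(-2 \right)} + 6\right),-12 \right)} A = \left(- \frac{6 \left(\frac{1}{2} + 6\right)}{9} - - \frac{4}{3}\right) 3 = \left(- \frac{6 \cdot \frac{13}{2}}{9} + \frac{4}{3}\right) 3 = \left(\left(- \frac{1}{9}\right) 39 + \frac{4}{3}\right) 3 = \left(- \frac{13}{3} + \frac{4}{3}\right) 3 = \left(-3\right) 3 = -9$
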